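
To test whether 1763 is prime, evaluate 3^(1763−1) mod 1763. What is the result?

3^1 ≡ 3 (mod 1763)
3^2 ≡ 3^2 = 9 ≡ 9 (mod 1763)
3^4 ≡ 9^2 = 81 ≡ 81 (mod 1763)
3^8 ≡ 81^2 = 6561 ≡ 1272 (mod 1763)
3^16 ≡ 1272^2 = 1617984 ≡ 1313 (mod 1763)
3^32 ≡ 1313^2 = 1723969 ≡ 1518 (mod 1763)
3^64 ≡ 1518^2 = 2304324 ≡ 83 (mod 1763)
3^128 ≡ 83^2 = 6889 ≡ 1600 (mod 1763)
3^256 ≡ 1600^2 = 2560000 ≡ 124 (mod 1763)
3^512 ≡ 124^2 = 15376 ≡ 1272 (mod 1763)
3^1024 ≡ 1272^2 = 1617984 ≡ 1313 (mod 1763)
1762 = 1024 + 512 + 128 + 64 + 32 + 2 in binary powers of 2.
So 3^1762 ≡ 1313 · 1272 · 1600 · 83 · 1518 · 9 ≡ 583 (mod 1763).
Since 583 ≠ 1, base 3 is a Fermat witness: 1763 is composite.

583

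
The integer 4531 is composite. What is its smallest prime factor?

4531 is odd.
Digit sum 13, not divisible by 3.
Ends in 1: not divisible by 5.
7: 4531 = 7·647 + 2
11: 4531 = 11·411 + 10
13: 4531 = 13·348 + 7
17: 4531 = 17·266 + 9
19: 4531 = 19·238 + 9
23: 4531 = 23·197

23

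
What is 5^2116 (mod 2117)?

5^1 ≡ 5 (mod 2117)
5^2 ≡ 5^2 = 25 ≡ 25 (mod 2117)
5^4 ≡ 25^2 = 625 ≡ 625 (mod 2117)
5^8 ≡ 625^2 = 390625 ≡ 1097 (mod 2117)
5^16 ≡ 1097^2 = 1203409 ≡ 953 (mod 2117)
5^32 ≡ 953^2 = 908209 ≡ 16 (mod 2117)
5^64 ≡ 16^2 = 256 ≡ 256 (mod 2117)
5^128 ≡ 256^2 = 65536 ≡ 2026 (mod 2117)
5^256 ≡ 2026^2 = 4104676 ≡ 1930 (mod 2117)
5^512 ≡ 1930^2 = 3724900 ≡ 1097 (mod 2117)
5^1024 ≡ 1097^2 = 1203409 ≡ 953 (mod 2117)
5^2048 ≡ 953^2 = 908209 ≡ 16 (mod 2117)
2116 = 2048 + 64 + 4 in binary powers of 2.
So 5^2116 ≡ 16 · 256 · 625 ≡ 547 (mod 2117).
Since 547 ≠ 1, base 5 is a Fermat witness: 2117 is composite.

547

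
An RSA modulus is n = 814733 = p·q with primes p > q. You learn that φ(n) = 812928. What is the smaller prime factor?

877

φ(n) = (p−1)(q−1) = n − (p+q) + 1, so p + q = 814733 − 812928 + 1 = 1806.
p and q are the roots of t² − 1806t + 814733 = 0.
Discriminant: 1806² − 4·814733 = 3261636 − 3258932 = 2704; √2704 = 52.
q = (1806 − 52)/2 = 877, p = (1806 + 52)/2 = 929.
Check: 877 · 929 = 814733.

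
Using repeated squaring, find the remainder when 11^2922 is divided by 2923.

11^1 ≡ 11 (mod 2923)
11^2 ≡ 11^2 = 121 ≡ 121 (mod 2923)
11^4 ≡ 121^2 = 14641 ≡ 26 (mod 2923)
11^8 ≡ 26^2 = 676 ≡ 676 (mod 2923)
11^16 ≡ 676^2 = 456976 ≡ 988 (mod 2923)
11^32 ≡ 988^2 = 976144 ≡ 2785 (mod 2923)
11^64 ≡ 2785^2 = 7756225 ≡ 1506 (mod 2923)
11^128 ≡ 1506^2 = 2268036 ≡ 2711 (mod 2923)
11^256 ≡ 2711^2 = 7349521 ≡ 1099 (mod 2923)
11^512 ≡ 1099^2 = 1207801 ≡ 602 (mod 2923)
11^1024 ≡ 602^2 = 362404 ≡ 2875 (mod 2923)
11^2048 ≡ 2875^2 = 8265625 ≡ 2304 (mod 2923)
2922 = 2048 + 512 + 256 + 64 + 32 + 8 + 2 in binary powers of 2.
So 11^2922 ≡ 2304 · 602 · 1099 · 1506 · 2785 · 676 · 121 ≡ 2258 (mod 2923).
Since 2258 ≠ 1, base 11 is a Fermat witness: 2923 is composite.

2258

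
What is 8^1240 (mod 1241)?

154

8^1 ≡ 8 (mod 1241)
8^2 ≡ 8^2 = 64 ≡ 64 (mod 1241)
8^4 ≡ 64^2 = 4096 ≡ 373 (mod 1241)
8^8 ≡ 373^2 = 139129 ≡ 137 (mod 1241)
8^16 ≡ 137^2 = 18769 ≡ 154 (mod 1241)
8^32 ≡ 154^2 = 23716 ≡ 137 (mod 1241)
8^64 ≡ 137^2 = 18769 ≡ 154 (mod 1241)
8^128 ≡ 154^2 = 23716 ≡ 137 (mod 1241)
8^256 ≡ 137^2 = 18769 ≡ 154 (mod 1241)
8^512 ≡ 154^2 = 23716 ≡ 137 (mod 1241)
8^1024 ≡ 137^2 = 18769 ≡ 154 (mod 1241)
1240 = 1024 + 128 + 64 + 16 + 8 in binary powers of 2.
So 8^1240 ≡ 154 · 137 · 154 · 154 · 137 ≡ 154 (mod 1241).
Since 154 ≠ 1, base 8 is a Fermat witness: 1241 is composite.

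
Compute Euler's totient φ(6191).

6000

Factor: 6191 = 41 · 151.
φ(6191) = (41−1) · (151−1) = 40 · 150 = 6000.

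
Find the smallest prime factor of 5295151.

5295151 is odd.
Digit sum 28, not divisible by 3.
Ends in 1: not divisible by 5.
7: 5295151 = 7·756450 + 1
11: 5295151 = 11·481377 + 4
13: 5295151 = 13·407319 + 4
17: 5295151 = 17·311479 + 8
19: 5295151 = 19·278692 + 3
23: 5295151 = 23·230223 + 22
29: 5295151 = 29·182591 + 12
31: 5295151 = 31·170811 + 10
37: 5295151 = 37·143112 + 7
41: 5295151 = 41·129150 + 1
43: 5295151 = 43·123143 + 2
47: 5295151 = 47·112662 + 37
53: 5295151 = 53·99908 + 27
59: 5295151 = 59·89748 + 19
61: 5295151 = 61·86805 + 46
67: 5295151 = 67·79032 + 7
71: 5295151 = 71·74579 + 42
73: 5295151 = 73·72536 + 23
79: 5295151 = 79·67027 + 18
83: 5295151 = 83·63797

83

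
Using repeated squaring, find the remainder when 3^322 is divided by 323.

3^1 ≡ 3 (mod 323)
3^2 ≡ 3^2 = 9 ≡ 9 (mod 323)
3^4 ≡ 9^2 = 81 ≡ 81 (mod 323)
3^8 ≡ 81^2 = 6561 ≡ 101 (mod 323)
3^16 ≡ 101^2 = 10201 ≡ 188 (mod 323)
3^32 ≡ 188^2 = 35344 ≡ 137 (mod 323)
3^64 ≡ 137^2 = 18769 ≡ 35 (mod 323)
3^128 ≡ 35^2 = 1225 ≡ 256 (mod 323)
3^256 ≡ 256^2 = 65536 ≡ 290 (mod 323)
322 = 256 + 64 + 2 in binary powers of 2.
So 3^322 ≡ 290 · 35 · 9 ≡ 264 (mod 323).
Since 264 ≠ 1, base 3 is a Fermat witness: 323 is composite.

264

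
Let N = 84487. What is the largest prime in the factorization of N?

84487 = 13 · 6499
6499 = 67 · 97
97 is prime.
So 84487 = 13 · 67 · 97; the largest prime factor is 97.

97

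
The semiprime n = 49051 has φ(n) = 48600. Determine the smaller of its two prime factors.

181

φ(n) = (p−1)(q−1) = n − (p+q) + 1, so p + q = 49051 − 48600 + 1 = 452.
p and q are the roots of t² − 452t + 49051 = 0.
Discriminant: 452² − 4·49051 = 204304 − 196204 = 8100; √8100 = 90.
q = (452 − 90)/2 = 181, p = (452 + 90)/2 = 271.
Check: 181 · 271 = 49051.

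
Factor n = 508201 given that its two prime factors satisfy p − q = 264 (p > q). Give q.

593

Since p = q + 264, we have 508201 = q(q + 264), so q² + 264q − 508201 = 0.
Discriminant: 264² + 4·508201 = 69696 + 2032804 = 2102500; √2102500 = 1450.
q = (−264 + 1450)/2 = 593, and p = q + 264 = 857.
Check: 593 · 857 = 508201.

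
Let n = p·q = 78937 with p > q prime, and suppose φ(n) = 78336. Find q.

φ(n) = (p−1)(q−1) = n − (p+q) + 1, so p + q = 78937 − 78336 + 1 = 602.
p and q are the roots of t² − 602t + 78937 = 0.
Discriminant: 602² − 4·78937 = 362404 − 315748 = 46656; √46656 = 216.
q = (602 − 216)/2 = 193, p = (602 + 216)/2 = 409.
Check: 193 · 409 = 78937.

193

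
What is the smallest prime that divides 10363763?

10363763 is odd.
Digit sum 29, not divisible by 3.
Ends in 3: not divisible by 5.
7: 10363763 = 7·1480537 + 4
11: 10363763 = 11·942160 + 3
13: 10363763 = 13·797212 + 7
17: 10363763 = 17·609633 + 2
19: 10363763 = 19·545461 + 4
23: 10363763 = 23·450598 + 9
29: 10363763 = 29·357371 + 4
31: 10363763 = 31·334314 + 29
37: 10363763 = 37·280101 + 26
41: 10363763 = 41·252774 + 29
43: 10363763 = 43·241017 + 32
47: 10363763 = 47·220505 + 28
53: 10363763 = 53·195542 + 37
59: 10363763 = 59·175657

59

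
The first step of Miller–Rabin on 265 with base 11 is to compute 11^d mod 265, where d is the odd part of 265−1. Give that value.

131

265 − 1 = 264 = 2^3 · 33, so d = 33.
11^1 ≡ 11 (mod 265)
11^2 ≡ 11^2 = 121 ≡ 121 (mod 265)
11^4 ≡ 121^2 = 14641 ≡ 66 (mod 265)
11^8 ≡ 66^2 = 4356 ≡ 116 (mod 265)
11^16 ≡ 116^2 = 13456 ≡ 206 (mod 265)
11^32 ≡ 206^2 = 42436 ≡ 36 (mod 265)
33 = 32 + 1 in binary powers of 2.
So 11^33 ≡ 36 · 11 ≡ 131 (mod 265).
Squaring chain: 131 → 201 → 121; never reaches −1, so base 11 is a Miller–Rabin witness that 265 is composite.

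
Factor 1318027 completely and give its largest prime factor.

61

1318027 = 17 · 77531
77531 = 31 · 2501
2501 = 41 · 61
61 is prime.
So 1318027 = 17 · 31 · 41 · 61; the largest prime factor is 61.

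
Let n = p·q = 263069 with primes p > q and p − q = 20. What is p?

Since p = q + 20, we have 263069 = q(q + 20), so q² + 20q − 263069 = 0.
Discriminant: 20² + 4·263069 = 400 + 1052276 = 1052676; √1052676 = 1026.
q = (−20 + 1026)/2 = 503, and p = q + 20 = 523.
Check: 503 · 523 = 263069.

523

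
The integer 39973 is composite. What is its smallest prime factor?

39973 is odd.
Digit sum 31, not divisible by 3.
Ends in 3: not divisible by 5.
7: 39973 = 7·5710 + 3
11: 39973 = 11·3633 + 10
13: 39973 = 13·3074 + 11
17: 39973 = 17·2351 + 6
19: 39973 = 19·2103 + 16
23: 39973 = 23·1737 + 22
29: 39973 = 29·1378 + 11
31: 39973 = 31·1289 + 14
37: 39973 = 37·1080 + 13
41: 39973 = 41·974 + 39
43: 39973 = 43·929 + 26
47: 39973 = 47·850 + 23
53: 39973 = 53·754 + 11
59: 39973 = 59·677 + 30
61: 39973 = 61·655 + 18
67: 39973 = 67·596 + 41
71: 39973 = 71·563

71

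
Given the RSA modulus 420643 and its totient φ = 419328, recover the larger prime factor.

769

φ(n) = (p−1)(q−1) = n − (p+q) + 1, so p + q = 420643 − 419328 + 1 = 1316.
p and q are the roots of t² − 1316t + 420643 = 0.
Discriminant: 1316² − 4·420643 = 1731856 − 1682572 = 49284; √49284 = 222.
q = (1316 − 222)/2 = 547, p = (1316 + 222)/2 = 769.
Check: 547 · 769 = 420643.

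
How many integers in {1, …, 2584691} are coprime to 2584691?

Factor: 2584691 = 101 · 157 · 163.
φ(2584691) = (101−1) · (157−1) · (163−1) = 100 · 156 · 162 = 2527200.

2527200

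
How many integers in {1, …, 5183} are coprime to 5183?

Factor: 5183 = 71 · 73.
φ(5183) = (71−1) · (73−1) = 70 · 72 = 5040.

5040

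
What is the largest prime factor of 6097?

6097 = 7 · 871
871 = 13 · 67
67 is prime.
So 6097 = 7 · 13 · 67; the largest prime factor is 67.

67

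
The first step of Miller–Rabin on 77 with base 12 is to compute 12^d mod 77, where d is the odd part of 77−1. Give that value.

77 − 1 = 76 = 2^2 · 19, so d = 19.
12^1 ≡ 12 (mod 77)
12^2 ≡ 12^2 = 144 ≡ 67 (mod 77)
12^4 ≡ 67^2 = 4489 ≡ 23 (mod 77)
12^8 ≡ 23^2 = 529 ≡ 67 (mod 77)
12^16 ≡ 67^2 = 4489 ≡ 23 (mod 77)
19 = 16 + 2 + 1 in binary powers of 2.
So 12^19 ≡ 23 · 67 · 12 ≡ 12 (mod 77).
Squaring chain: 12 → 67; never reaches −1, so base 12 is a Miller–Rabin witness that 77 is composite.

12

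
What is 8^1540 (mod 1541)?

8^1 ≡ 8 (mod 1541)
8^2 ≡ 8^2 = 64 ≡ 64 (mod 1541)
8^4 ≡ 64^2 = 4096 ≡ 1014 (mod 1541)
8^8 ≡ 1014^2 = 1028196 ≡ 349 (mod 1541)
8^16 ≡ 349^2 = 121801 ≡ 62 (mod 1541)
8^32 ≡ 62^2 = 3844 ≡ 762 (mod 1541)
8^64 ≡ 762^2 = 580644 ≡ 1228 (mod 1541)
8^128 ≡ 1228^2 = 1507984 ≡ 886 (mod 1541)
8^256 ≡ 886^2 = 784996 ≡ 627 (mod 1541)
8^512 ≡ 627^2 = 393129 ≡ 174 (mod 1541)
8^1024 ≡ 174^2 = 30276 ≡ 997 (mod 1541)
1540 = 1024 + 512 + 4 in binary powers of 2.
So 8^1540 ≡ 997 · 174 · 1014 ≡ 1 (mod 1541).
Since the result is 1, base 8 gives no evidence that 1541 is composite.

1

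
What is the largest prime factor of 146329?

83

146329 = 41 · 3569
3569 = 43 · 83
83 is prime.
So 146329 = 41 · 43 · 83; the largest prime factor is 83.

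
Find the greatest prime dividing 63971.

71

63971 = 17 · 3763
3763 = 53 · 71
71 is prime.
So 63971 = 17 · 53 · 71; the largest prime factor is 71.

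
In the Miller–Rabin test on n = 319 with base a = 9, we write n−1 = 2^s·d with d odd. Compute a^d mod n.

5

319 − 1 = 318 = 2^1 · 159, so d = 159.
9^1 ≡ 9 (mod 319)
9^2 ≡ 9^2 = 81 ≡ 81 (mod 319)
9^4 ≡ 81^2 = 6561 ≡ 181 (mod 319)
9^8 ≡ 181^2 = 32761 ≡ 223 (mod 319)
9^16 ≡ 223^2 = 49729 ≡ 284 (mod 319)
9^32 ≡ 284^2 = 80656 ≡ 268 (mod 319)
9^64 ≡ 268^2 = 71824 ≡ 49 (mod 319)
9^128 ≡ 49^2 = 2401 ≡ 168 (mod 319)
159 = 128 + 16 + 8 + 4 + 2 + 1 in binary powers of 2.
So 9^159 ≡ 168 · 284 · 223 · 181 · 81 · 9 ≡ 5 (mod 319).
Squaring chain: 5; never reaches −1, so base 9 is a Miller–Rabin witness that 319 is composite.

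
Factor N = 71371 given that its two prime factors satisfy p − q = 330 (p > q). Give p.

479

Since p = q + 330, we have 71371 = q(q + 330), so q² + 330q − 71371 = 0.
Discriminant: 330² + 4·71371 = 108900 + 285484 = 394384; √394384 = 628.
q = (−330 + 628)/2 = 149, and p = q + 330 = 479.
Check: 149 · 479 = 71371.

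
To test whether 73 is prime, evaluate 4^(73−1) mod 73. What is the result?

4^1 ≡ 4 (mod 73)
4^2 ≡ 4^2 = 16 ≡ 16 (mod 73)
4^4 ≡ 16^2 = 256 ≡ 37 (mod 73)
4^8 ≡ 37^2 = 1369 ≡ 55 (mod 73)
4^16 ≡ 55^2 = 3025 ≡ 32 (mod 73)
4^32 ≡ 32^2 = 1024 ≡ 2 (mod 73)
4^64 ≡ 2^2 = 4 ≡ 4 (mod 73)
72 = 64 + 8 in binary powers of 2.
So 4^72 ≡ 4 · 55 ≡ 1 (mod 73).
Since the result is 1, base 4 gives no evidence that 73 is composite.

1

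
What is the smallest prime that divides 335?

5

335 is odd.
Digit sum 11, not divisible by 3.
Ends in 5: divisible by 5.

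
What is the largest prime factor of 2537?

59

2537 = 43 · 59
59 is prime.
So 2537 = 43 · 59; the largest prime factor is 59.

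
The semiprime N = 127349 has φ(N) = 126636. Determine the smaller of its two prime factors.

347

φ(n) = (p−1)(q−1) = n − (p+q) + 1, so p + q = 127349 − 126636 + 1 = 714.
p and q are the roots of t² − 714t + 127349 = 0.
Discriminant: 714² − 4·127349 = 509796 − 509396 = 400; √400 = 20.
q = (714 − 20)/2 = 347, p = (714 + 20)/2 = 367.
Check: 347 · 367 = 127349.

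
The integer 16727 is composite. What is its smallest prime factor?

43

16727 is odd.
Digit sum 23, not divisible by 3.
Ends in 7: not divisible by 5.
7: 16727 = 7·2389 + 4
11: 16727 = 11·1520 + 7
13: 16727 = 13·1286 + 9
17: 16727 = 17·983 + 16
19: 16727 = 19·880 + 7
23: 16727 = 23·727 + 6
29: 16727 = 29·576 + 23
31: 16727 = 31·539 + 18
37: 16727 = 37·452 + 3
41: 16727 = 41·407 + 40
43: 16727 = 43·389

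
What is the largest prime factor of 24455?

24455 = 5 · 4891
4891 = 67 · 73
73 is prime.
So 24455 = 5 · 67 · 73; the largest prime factor is 73.

73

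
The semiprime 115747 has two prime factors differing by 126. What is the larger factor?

409

Since p = q + 126, we have 115747 = q(q + 126), so q² + 126q − 115747 = 0.
Discriminant: 126² + 4·115747 = 15876 + 462988 = 478864; √478864 = 692.
q = (−126 + 692)/2 = 283, and p = q + 126 = 409.
Check: 283 · 409 = 115747.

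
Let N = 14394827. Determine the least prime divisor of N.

79

14394827 is odd.
Digit sum 38, not divisible by 3.
Ends in 7: not divisible by 5.
7: 14394827 = 7·2056403 + 6
11: 14394827 = 11·1308620 + 7
13: 14394827 = 13·1107294 + 5
17: 14394827 = 17·846754 + 9
19: 14394827 = 19·757622 + 9
23: 14394827 = 23·625862 + 1
29: 14394827 = 29·496373 + 10
31: 14394827 = 31·464349 + 8
37: 14394827 = 37·389049 + 14
41: 14394827 = 41·351093 + 14
43: 14394827 = 43·334763 + 18
47: 14394827 = 47·306272 + 43
53: 14394827 = 53·271600 + 27
59: 14394827 = 59·243980 + 7
61: 14394827 = 61·235980 + 47
67: 14394827 = 67·214848 + 11
71: 14394827 = 71·202744 + 3
73: 14394827 = 73·197189 + 30
79: 14394827 = 79·182213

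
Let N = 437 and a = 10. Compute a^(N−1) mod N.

10^1 ≡ 10 (mod 437)
10^2 ≡ 10^2 = 100 ≡ 100 (mod 437)
10^4 ≡ 100^2 = 10000 ≡ 386 (mod 437)
10^8 ≡ 386^2 = 148996 ≡ 416 (mod 437)
10^16 ≡ 416^2 = 173056 ≡ 4 (mod 437)
10^32 ≡ 4^2 = 16 ≡ 16 (mod 437)
10^64 ≡ 16^2 = 256 ≡ 256 (mod 437)
10^128 ≡ 256^2 = 65536 ≡ 423 (mod 437)
10^256 ≡ 423^2 = 178929 ≡ 196 (mod 437)
436 = 256 + 128 + 32 + 16 + 4 in binary powers of 2.
So 10^436 ≡ 196 · 423 · 16 · 4 · 386 ≡ 101 (mod 437).
Since 101 ≠ 1, base 10 is a Fermat witness: 437 is composite.

101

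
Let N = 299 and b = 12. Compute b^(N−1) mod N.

196

12^1 ≡ 12 (mod 299)
12^2 ≡ 12^2 = 144 ≡ 144 (mod 299)
12^4 ≡ 144^2 = 20736 ≡ 105 (mod 299)
12^8 ≡ 105^2 = 11025 ≡ 261 (mod 299)
12^16 ≡ 261^2 = 68121 ≡ 248 (mod 299)
12^32 ≡ 248^2 = 61504 ≡ 209 (mod 299)
12^64 ≡ 209^2 = 43681 ≡ 27 (mod 299)
12^128 ≡ 27^2 = 729 ≡ 131 (mod 299)
12^256 ≡ 131^2 = 17161 ≡ 118 (mod 299)
298 = 256 + 32 + 8 + 2 in binary powers of 2.
So 12^298 ≡ 118 · 209 · 261 · 144 ≡ 196 (mod 299).
Since 196 ≠ 1, base 12 is a Fermat witness: 299 is composite.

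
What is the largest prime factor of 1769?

61

1769 = 29 · 61
61 is prime.
So 1769 = 29 · 61; the largest prime factor is 61.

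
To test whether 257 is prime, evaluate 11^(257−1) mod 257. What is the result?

1

11^1 ≡ 11 (mod 257)
11^2 ≡ 11^2 = 121 ≡ 121 (mod 257)
11^4 ≡ 121^2 = 14641 ≡ 249 (mod 257)
11^8 ≡ 249^2 = 62001 ≡ 64 (mod 257)
11^16 ≡ 64^2 = 4096 ≡ 241 (mod 257)
11^32 ≡ 241^2 = 58081 ≡ 256 (mod 257)
11^64 ≡ 256^2 = 65536 ≡ 1 (mod 257)
11^128 ≡ 1^2 = 1 ≡ 1 (mod 257)
11^256 ≡ 1^2 = 1 ≡ 1 (mod 257)
256 = 256 in binary powers of 2.
So 11^256 ≡ 1 ≡ 1 (mod 257).
Since the result is 1, base 11 gives no evidence that 257 is composite.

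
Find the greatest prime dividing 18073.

18073 = 11 · 1643
1643 = 31 · 53
53 is prime.
So 18073 = 11 · 31 · 53; the largest prime factor is 53.

53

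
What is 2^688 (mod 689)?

2^1 ≡ 2 (mod 689)
2^2 ≡ 2^2 = 4 ≡ 4 (mod 689)
2^4 ≡ 4^2 = 16 ≡ 16 (mod 689)
2^8 ≡ 16^2 = 256 ≡ 256 (mod 689)
2^16 ≡ 256^2 = 65536 ≡ 81 (mod 689)
2^32 ≡ 81^2 = 6561 ≡ 360 (mod 689)
2^64 ≡ 360^2 = 129600 ≡ 68 (mod 689)
2^128 ≡ 68^2 = 4624 ≡ 490 (mod 689)
2^256 ≡ 490^2 = 240100 ≡ 328 (mod 689)
2^512 ≡ 328^2 = 107584 ≡ 100 (mod 689)
688 = 512 + 128 + 32 + 16 in binary powers of 2.
So 2^688 ≡ 100 · 490 · 360 · 81 ≡ 68 (mod 689).
Since 68 ≠ 1, base 2 is a Fermat witness: 689 is composite.

68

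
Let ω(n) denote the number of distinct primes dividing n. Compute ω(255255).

255255 = 3 · 85085
85085 = 5 · 17017
17017 = 7 · 2431
2431 = 11 · 221
221 = 13 · 17
255255 = 3 · 5 · 7 · 11 · 13 · 17, which has 6 distinct prime factors.

6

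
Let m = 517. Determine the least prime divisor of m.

517 is odd.
Digit sum 13, not divisible by 3.
Ends in 7: not divisible by 5.
7: 517 = 7·73 + 6
11: 517 = 11·47

11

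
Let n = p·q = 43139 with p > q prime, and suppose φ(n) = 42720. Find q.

179

φ(n) = (p−1)(q−1) = n − (p+q) + 1, so p + q = 43139 − 42720 + 1 = 420.
p and q are the roots of t² − 420t + 43139 = 0.
Discriminant: 420² − 4·43139 = 176400 − 172556 = 3844; √3844 = 62.
q = (420 − 62)/2 = 179, p = (420 + 62)/2 = 241.
Check: 179 · 241 = 43139.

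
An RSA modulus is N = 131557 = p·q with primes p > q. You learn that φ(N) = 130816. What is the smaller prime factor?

φ(n) = (p−1)(q−1) = n − (p+q) + 1, so p + q = 131557 − 130816 + 1 = 742.
p and q are the roots of t² − 742t + 131557 = 0.
Discriminant: 742² − 4·131557 = 550564 − 526228 = 24336; √24336 = 156.
q = (742 − 156)/2 = 293, p = (742 + 156)/2 = 449.
Check: 293 · 449 = 131557.

293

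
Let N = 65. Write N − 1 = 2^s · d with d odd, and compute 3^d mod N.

65 − 1 = 64 = 2^6 · 1, so d = 1.
3^1 ≡ 3 (mod 65)
1 = 1 in binary powers of 2.
So 3^1 ≡ 3 ≡ 3 (mod 65).
Squaring chain: 3 → 9 → 16 → 61 → 16 → 61; never reaches −1, so base 3 is a Miller–Rabin witness that 65 is composite.

3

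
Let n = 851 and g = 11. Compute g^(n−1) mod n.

26

11^1 ≡ 11 (mod 851)
11^2 ≡ 11^2 = 121 ≡ 121 (mod 851)
11^4 ≡ 121^2 = 14641 ≡ 174 (mod 851)
11^8 ≡ 174^2 = 30276 ≡ 491 (mod 851)
11^16 ≡ 491^2 = 241081 ≡ 248 (mod 851)
11^32 ≡ 248^2 = 61504 ≡ 232 (mod 851)
11^64 ≡ 232^2 = 53824 ≡ 211 (mod 851)
11^128 ≡ 211^2 = 44521 ≡ 269 (mod 851)
11^256 ≡ 269^2 = 72361 ≡ 26 (mod 851)
11^512 ≡ 26^2 = 676 ≡ 676 (mod 851)
850 = 512 + 256 + 64 + 16 + 2 in binary powers of 2.
So 11^850 ≡ 676 · 26 · 211 · 248 · 121 ≡ 26 (mod 851).
Since 26 ≠ 1, base 11 is a Fermat witness: 851 is composite.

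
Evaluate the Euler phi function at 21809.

21504

Factor: 21809 = 113 · 193.
φ(21809) = (113−1) · (193−1) = 112 · 192 = 21504.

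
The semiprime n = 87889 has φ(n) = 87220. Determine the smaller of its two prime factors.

φ(n) = (p−1)(q−1) = n − (p+q) + 1, so p + q = 87889 − 87220 + 1 = 670.
p and q are the roots of t² − 670t + 87889 = 0.
Discriminant: 670² − 4·87889 = 448900 − 351556 = 97344; √97344 = 312.
q = (670 − 312)/2 = 179, p = (670 + 312)/2 = 491.
Check: 179 · 491 = 87889.

179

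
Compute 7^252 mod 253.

7^1 ≡ 7 (mod 253)
7^2 ≡ 7^2 = 49 ≡ 49 (mod 253)
7^4 ≡ 49^2 = 2401 ≡ 124 (mod 253)
7^8 ≡ 124^2 = 15376 ≡ 196 (mod 253)
7^16 ≡ 196^2 = 38416 ≡ 213 (mod 253)
7^32 ≡ 213^2 = 45369 ≡ 82 (mod 253)
7^64 ≡ 82^2 = 6724 ≡ 146 (mod 253)
7^128 ≡ 146^2 = 21316 ≡ 64 (mod 253)
252 = 128 + 64 + 32 + 16 + 8 + 4 in binary powers of 2.
So 7^252 ≡ 64 · 146 · 82 · 213 · 196 · 124 ≡ 82 (mod 253).
Since 82 ≠ 1, base 7 is a Fermat witness: 253 is composite.

82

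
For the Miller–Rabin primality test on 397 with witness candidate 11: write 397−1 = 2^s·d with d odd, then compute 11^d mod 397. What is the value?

397 − 1 = 396 = 2^2 · 99, so d = 99.
11^1 ≡ 11 (mod 397)
11^2 ≡ 11^2 = 121 ≡ 121 (mod 397)
11^4 ≡ 121^2 = 14641 ≡ 349 (mod 397)
11^8 ≡ 349^2 = 121801 ≡ 319 (mod 397)
11^16 ≡ 319^2 = 101761 ≡ 129 (mod 397)
11^32 ≡ 129^2 = 16641 ≡ 364 (mod 397)
11^64 ≡ 364^2 = 132496 ≡ 295 (mod 397)
99 = 64 + 32 + 2 + 1 in binary powers of 2.
So 11^99 ≡ 295 · 364 · 121 · 11 ≡ 1 (mod 397).
Since 11^d ≡ 1 (mod 397), base 11 does not prove 397 composite.

1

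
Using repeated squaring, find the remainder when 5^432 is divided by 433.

1

5^1 ≡ 5 (mod 433)
5^2 ≡ 5^2 = 25 ≡ 25 (mod 433)
5^4 ≡ 25^2 = 625 ≡ 192 (mod 433)
5^8 ≡ 192^2 = 36864 ≡ 59 (mod 433)
5^16 ≡ 59^2 = 3481 ≡ 17 (mod 433)
5^32 ≡ 17^2 = 289 ≡ 289 (mod 433)
5^64 ≡ 289^2 = 83521 ≡ 385 (mod 433)
5^128 ≡ 385^2 = 148225 ≡ 139 (mod 433)
5^256 ≡ 139^2 = 19321 ≡ 269 (mod 433)
432 = 256 + 128 + 32 + 16 in binary powers of 2.
So 5^432 ≡ 269 · 139 · 289 · 17 ≡ 1 (mod 433).
Since the result is 1, base 5 gives no evidence that 433 is composite.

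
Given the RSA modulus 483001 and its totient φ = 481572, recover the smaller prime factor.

φ(n) = (p−1)(q−1) = n − (p+q) + 1, so p + q = 483001 − 481572 + 1 = 1430.
p and q are the roots of t² − 1430t + 483001 = 0.
Discriminant: 1430² − 4·483001 = 2044900 − 1932004 = 112896; √112896 = 336.
q = (1430 − 336)/2 = 547, p = (1430 + 336)/2 = 883.
Check: 547 · 883 = 483001.

547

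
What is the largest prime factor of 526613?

97

526613 = 61 · 8633
8633 = 89 · 97
97 is prime.
So 526613 = 61 · 89 · 97; the largest prime factor is 97.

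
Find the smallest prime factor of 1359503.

53

1359503 is odd.
Digit sum 26, not divisible by 3.
Ends in 3: not divisible by 5.
7: 1359503 = 7·194214 + 5
11: 1359503 = 11·123591 + 2
13: 1359503 = 13·104577 + 2
17: 1359503 = 17·79970 + 13
19: 1359503 = 19·71552 + 15
23: 1359503 = 23·59108 + 19
29: 1359503 = 29·46879 + 12
31: 1359503 = 31·43854 + 29
37: 1359503 = 37·36743 + 12
41: 1359503 = 41·33158 + 25
43: 1359503 = 43·31616 + 15
47: 1359503 = 47·28925 + 28
53: 1359503 = 53·25651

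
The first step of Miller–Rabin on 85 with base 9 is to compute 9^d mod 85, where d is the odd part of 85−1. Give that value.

59

85 − 1 = 84 = 2^2 · 21, so d = 21.
9^1 ≡ 9 (mod 85)
9^2 ≡ 9^2 = 81 ≡ 81 (mod 85)
9^4 ≡ 81^2 = 6561 ≡ 16 (mod 85)
9^8 ≡ 16^2 = 256 ≡ 1 (mod 85)
9^16 ≡ 1^2 = 1 ≡ 1 (mod 85)
21 = 16 + 4 + 1 in binary powers of 2.
So 9^21 ≡ 1 · 16 · 9 ≡ 59 (mod 85).
Squaring chain: 59 → 81; never reaches −1, so base 9 is a Miller–Rabin witness that 85 is composite.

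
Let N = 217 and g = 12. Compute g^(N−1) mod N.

64

12^1 ≡ 12 (mod 217)
12^2 ≡ 12^2 = 144 ≡ 144 (mod 217)
12^4 ≡ 144^2 = 20736 ≡ 121 (mod 217)
12^8 ≡ 121^2 = 14641 ≡ 102 (mod 217)
12^16 ≡ 102^2 = 10404 ≡ 205 (mod 217)
12^32 ≡ 205^2 = 42025 ≡ 144 (mod 217)
12^64 ≡ 144^2 = 20736 ≡ 121 (mod 217)
12^128 ≡ 121^2 = 14641 ≡ 102 (mod 217)
216 = 128 + 64 + 16 + 8 in binary powers of 2.
So 12^216 ≡ 102 · 121 · 205 · 102 ≡ 64 (mod 217).
Since 64 ≠ 1, base 12 is a Fermat witness: 217 is composite.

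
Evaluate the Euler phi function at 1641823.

Factor: 1641823 = 83 · 131 · 151.
φ(1641823) = (83−1) · (131−1) · (151−1) = 82 · 130 · 150 = 1599000.

1599000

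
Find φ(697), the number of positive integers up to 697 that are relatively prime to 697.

Factor: 697 = 17 · 41.
φ(697) = (17−1) · (41−1) = 16 · 40 = 640.

640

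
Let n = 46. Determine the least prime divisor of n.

46 is even: 2 divides it.

2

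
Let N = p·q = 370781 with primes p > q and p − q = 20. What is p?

Since p = q + 20, we have 370781 = q(q + 20), so q² + 20q − 370781 = 0.
Discriminant: 20² + 4·370781 = 400 + 1483124 = 1483524; √1483524 = 1218.
q = (−20 + 1218)/2 = 599, and p = q + 20 = 619.
Check: 599 · 619 = 370781.

619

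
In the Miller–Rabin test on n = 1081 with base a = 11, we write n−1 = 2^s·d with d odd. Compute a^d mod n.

1081 − 1 = 1080 = 2^3 · 135, so d = 135.
11^1 ≡ 11 (mod 1081)
11^2 ≡ 11^2 = 121 ≡ 121 (mod 1081)
11^4 ≡ 121^2 = 14641 ≡ 588 (mod 1081)
11^8 ≡ 588^2 = 345744 ≡ 905 (mod 1081)
11^16 ≡ 905^2 = 819025 ≡ 708 (mod 1081)
11^32 ≡ 708^2 = 501264 ≡ 761 (mod 1081)
11^64 ≡ 761^2 = 579121 ≡ 786 (mod 1081)
11^128 ≡ 786^2 = 617796 ≡ 545 (mod 1081)
135 = 128 + 4 + 2 + 1 in binary powers of 2.
So 11^135 ≡ 545 · 588 · 121 · 11 ≡ 1009 (mod 1081).
Squaring chain: 1009 → 860 → 196; never reaches −1, so base 11 is a Miller–Rabin witness that 1081 is composite.

1009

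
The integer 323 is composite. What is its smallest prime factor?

323 is odd.
Digit sum 8, not divisible by 3.
Ends in 3: not divisible by 5.
7: 323 = 7·46 + 1
11: 323 = 11·29 + 4
13: 323 = 13·24 + 11
17: 323 = 17·19

17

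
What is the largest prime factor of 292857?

67

292857 = 3 · 97619
97619 = 31 · 3149
3149 = 47 · 67
67 is prime.
So 292857 = 3 · 31 · 47 · 67; the largest prime factor is 67.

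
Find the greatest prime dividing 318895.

59

318895 = 5 · 63779
63779 = 23 · 2773
2773 = 47 · 59
59 is prime.
So 318895 = 5 · 23 · 47 · 59; the largest prime factor is 59.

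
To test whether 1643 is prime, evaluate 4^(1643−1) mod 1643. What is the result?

4^1 ≡ 4 (mod 1643)
4^2 ≡ 4^2 = 16 ≡ 16 (mod 1643)
4^4 ≡ 16^2 = 256 ≡ 256 (mod 1643)
4^8 ≡ 256^2 = 65536 ≡ 1459 (mod 1643)
4^16 ≡ 1459^2 = 2128681 ≡ 996 (mod 1643)
4^32 ≡ 996^2 = 992016 ≡ 1287 (mod 1643)
4^64 ≡ 1287^2 = 1656369 ≡ 225 (mod 1643)
4^128 ≡ 225^2 = 50625 ≡ 1335 (mod 1643)
4^256 ≡ 1335^2 = 1782225 ≡ 1213 (mod 1643)
4^512 ≡ 1213^2 = 1471369 ≡ 884 (mod 1643)
4^1024 ≡ 884^2 = 781456 ≡ 1031 (mod 1643)
1642 = 1024 + 512 + 64 + 32 + 8 + 2 in binary powers of 2.
So 4^1642 ≡ 1031 · 884 · 225 · 1287 · 1459 · 16 ≡ 574 (mod 1643).
Since 574 ≠ 1, base 4 is a Fermat witness: 1643 is composite.

574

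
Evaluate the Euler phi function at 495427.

Factor: 495427 = 47 · 83 · 127.
φ(495427) = (47−1) · (83−1) · (127−1) = 46 · 82 · 126 = 475272.

475272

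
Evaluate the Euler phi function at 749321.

721648

Factor: 749321 = 47 · 107 · 149.
φ(749321) = (47−1) · (107−1) · (149−1) = 46 · 106 · 148 = 721648.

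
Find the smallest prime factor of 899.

899 is odd.
Digit sum 26, not divisible by 3.
Ends in 9: not divisible by 5.
7: 899 = 7·128 + 3
11: 899 = 11·81 + 8
13: 899 = 13·69 + 2
17: 899 = 17·52 + 15
19: 899 = 19·47 + 6
23: 899 = 23·39 + 2
29: 899 = 29·31

29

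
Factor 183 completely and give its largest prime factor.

61

183 = 3 · 61
61 is prime.
So 183 = 3 · 61; the largest prime factor is 61.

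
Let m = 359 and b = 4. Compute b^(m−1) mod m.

1

4^1 ≡ 4 (mod 359)
4^2 ≡ 4^2 = 16 ≡ 16 (mod 359)
4^4 ≡ 16^2 = 256 ≡ 256 (mod 359)
4^8 ≡ 256^2 = 65536 ≡ 198 (mod 359)
4^16 ≡ 198^2 = 39204 ≡ 73 (mod 359)
4^32 ≡ 73^2 = 5329 ≡ 303 (mod 359)
4^64 ≡ 303^2 = 91809 ≡ 264 (mod 359)
4^128 ≡ 264^2 = 69696 ≡ 50 (mod 359)
4^256 ≡ 50^2 = 2500 ≡ 346 (mod 359)
358 = 256 + 64 + 32 + 4 + 2 in binary powers of 2.
So 4^358 ≡ 346 · 264 · 303 · 256 · 16 ≡ 1 (mod 359).
Since the result is 1, base 4 gives no evidence that 359 is composite.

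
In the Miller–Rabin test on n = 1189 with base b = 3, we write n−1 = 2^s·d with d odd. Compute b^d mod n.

495

1189 − 1 = 1188 = 2^2 · 297, so d = 297.
3^1 ≡ 3 (mod 1189)
3^2 ≡ 3^2 = 9 ≡ 9 (mod 1189)
3^4 ≡ 9^2 = 81 ≡ 81 (mod 1189)
3^8 ≡ 81^2 = 6561 ≡ 616 (mod 1189)
3^16 ≡ 616^2 = 379456 ≡ 165 (mod 1189)
3^32 ≡ 165^2 = 27225 ≡ 1067 (mod 1189)
3^64 ≡ 1067^2 = 1138489 ≡ 616 (mod 1189)
3^128 ≡ 616^2 = 379456 ≡ 165 (mod 1189)
3^256 ≡ 165^2 = 27225 ≡ 1067 (mod 1189)
297 = 256 + 32 + 8 + 1 in binary powers of 2.
So 3^297 ≡ 1067 · 1067 · 616 · 3 ≡ 495 (mod 1189).
Squaring chain: 495 → 91; never reaches −1, so base 3 is a Miller–Rabin witness that 1189 is composite.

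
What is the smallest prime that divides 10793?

43

10793 is odd.
Digit sum 20, not divisible by 3.
Ends in 3: not divisible by 5.
7: 10793 = 7·1541 + 6
11: 10793 = 11·981 + 2
13: 10793 = 13·830 + 3
17: 10793 = 17·634 + 15
19: 10793 = 19·568 + 1
23: 10793 = 23·469 + 6
29: 10793 = 29·372 + 5
31: 10793 = 31·348 + 5
37: 10793 = 37·291 + 26
41: 10793 = 41·263 + 10
43: 10793 = 43·251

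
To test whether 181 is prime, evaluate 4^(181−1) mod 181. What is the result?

4^1 ≡ 4 (mod 181)
4^2 ≡ 4^2 = 16 ≡ 16 (mod 181)
4^4 ≡ 16^2 = 256 ≡ 75 (mod 181)
4^8 ≡ 75^2 = 5625 ≡ 14 (mod 181)
4^16 ≡ 14^2 = 196 ≡ 15 (mod 181)
4^32 ≡ 15^2 = 225 ≡ 44 (mod 181)
4^64 ≡ 44^2 = 1936 ≡ 126 (mod 181)
4^128 ≡ 126^2 = 15876 ≡ 129 (mod 181)
180 = 128 + 32 + 16 + 4 in binary powers of 2.
So 4^180 ≡ 129 · 44 · 15 · 75 ≡ 1 (mod 181).
Since the result is 1, base 4 gives no evidence that 181 is composite.

1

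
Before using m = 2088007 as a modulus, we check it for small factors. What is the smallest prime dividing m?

41

2088007 is odd.
Digit sum 25, not divisible by 3.
Ends in 7: not divisible by 5.
7: 2088007 = 7·298286 + 5
11: 2088007 = 11·189818 + 9
13: 2088007 = 13·160615 + 12
17: 2088007 = 17·122823 + 16
19: 2088007 = 19·109895 + 2
23: 2088007 = 23·90782 + 21
29: 2088007 = 29·72000 + 7
31: 2088007 = 31·67355 + 2
37: 2088007 = 37·56432 + 23
41: 2088007 = 41·50927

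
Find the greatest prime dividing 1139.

67

1139 = 17 · 67
67 is prime.
So 1139 = 17 · 67; the largest prime factor is 67.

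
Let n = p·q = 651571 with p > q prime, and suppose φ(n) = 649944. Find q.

φ(n) = (p−1)(q−1) = n − (p+q) + 1, so p + q = 651571 − 649944 + 1 = 1628.
p and q are the roots of t² − 1628t + 651571 = 0.
Discriminant: 1628² − 4·651571 = 2650384 − 2606284 = 44100; √44100 = 210.
q = (1628 − 210)/2 = 709, p = (1628 + 210)/2 = 919.
Check: 709 · 919 = 651571.

709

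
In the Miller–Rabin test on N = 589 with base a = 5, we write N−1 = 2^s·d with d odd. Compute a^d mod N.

589 − 1 = 588 = 2^2 · 147, so d = 147.
5^1 ≡ 5 (mod 589)
5^2 ≡ 5^2 = 25 ≡ 25 (mod 589)
5^4 ≡ 25^2 = 625 ≡ 36 (mod 589)
5^8 ≡ 36^2 = 1296 ≡ 118 (mod 589)
5^16 ≡ 118^2 = 13924 ≡ 377 (mod 589)
5^32 ≡ 377^2 = 142129 ≡ 180 (mod 589)
5^64 ≡ 180^2 = 32400 ≡ 5 (mod 589)
5^128 ≡ 5^2 = 25 ≡ 25 (mod 589)
147 = 128 + 16 + 2 + 1 in binary powers of 2.
So 5^147 ≡ 25 · 377 · 25 · 5 ≡ 125 (mod 589).
Squaring chain: 125 → 311; never reaches −1, so base 5 is a Miller–Rabin witness that 589 is composite.

125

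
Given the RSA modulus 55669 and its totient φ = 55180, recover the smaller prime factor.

179

φ(n) = (p−1)(q−1) = n − (p+q) + 1, so p + q = 55669 − 55180 + 1 = 490.
p and q are the roots of t² − 490t + 55669 = 0.
Discriminant: 490² − 4·55669 = 240100 − 222676 = 17424; √17424 = 132.
q = (490 − 132)/2 = 179, p = (490 + 132)/2 = 311.
Check: 179 · 311 = 55669.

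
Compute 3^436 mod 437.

3^1 ≡ 3 (mod 437)
3^2 ≡ 3^2 = 9 ≡ 9 (mod 437)
3^4 ≡ 9^2 = 81 ≡ 81 (mod 437)
3^8 ≡ 81^2 = 6561 ≡ 6 (mod 437)
3^16 ≡ 6^2 = 36 ≡ 36 (mod 437)
3^32 ≡ 36^2 = 1296 ≡ 422 (mod 437)
3^64 ≡ 422^2 = 178084 ≡ 225 (mod 437)
3^128 ≡ 225^2 = 50625 ≡ 370 (mod 437)
3^256 ≡ 370^2 = 136900 ≡ 119 (mod 437)
436 = 256 + 128 + 32 + 16 + 4 in binary powers of 2.
So 3^436 ≡ 119 · 370 · 422 · 36 · 81 ≡ 347 (mod 437).
Since 347 ≠ 1, base 3 is a Fermat witness: 437 is composite.

347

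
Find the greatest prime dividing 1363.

47

1363 = 29 · 47
47 is prime.
So 1363 = 29 · 47; the largest prime factor is 47.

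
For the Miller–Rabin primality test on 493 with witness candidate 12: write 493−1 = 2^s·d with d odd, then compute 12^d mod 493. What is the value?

278

493 − 1 = 492 = 2^2 · 123, so d = 123.
12^1 ≡ 12 (mod 493)
12^2 ≡ 12^2 = 144 ≡ 144 (mod 493)
12^4 ≡ 144^2 = 20736 ≡ 30 (mod 493)
12^8 ≡ 30^2 = 900 ≡ 407 (mod 493)
12^16 ≡ 407^2 = 165649 ≡ 1 (mod 493)
12^32 ≡ 1^2 = 1 ≡ 1 (mod 493)
12^64 ≡ 1^2 = 1 ≡ 1 (mod 493)
123 = 64 + 32 + 16 + 8 + 2 + 1 in binary powers of 2.
So 12^123 ≡ 1 · 1 · 1 · 407 · 144 · 12 ≡ 278 (mod 493).
Squaring chain: 278 → 376; never reaches −1, so base 12 is a Miller–Rabin witness that 493 is composite.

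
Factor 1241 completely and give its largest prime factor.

73

1241 = 17 · 73
73 is prime.
So 1241 = 17 · 73; the largest prime factor is 73.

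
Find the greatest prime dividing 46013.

46013 = 11 · 4183
4183 = 47 · 89
89 is prime.
So 46013 = 11 · 47 · 89; the largest prime factor is 89.

89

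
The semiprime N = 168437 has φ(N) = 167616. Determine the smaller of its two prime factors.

389

φ(n) = (p−1)(q−1) = n − (p+q) + 1, so p + q = 168437 − 167616 + 1 = 822.
p and q are the roots of t² − 822t + 168437 = 0.
Discriminant: 822² − 4·168437 = 675684 − 673748 = 1936; √1936 = 44.
q = (822 − 44)/2 = 389, p = (822 + 44)/2 = 433.
Check: 389 · 433 = 168437.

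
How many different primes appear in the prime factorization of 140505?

5

140505 = 3 · 46835
46835 = 5 · 9367
9367 = 17 · 551
551 = 19 · 29
140505 = 3 · 5 · 17 · 19 · 29, which has 5 distinct prime factors.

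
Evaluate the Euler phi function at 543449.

522000

Factor: 543449 = 59 · 61 · 151.
φ(543449) = (59−1) · (61−1) · (151−1) = 58 · 60 · 150 = 522000.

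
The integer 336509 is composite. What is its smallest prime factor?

336509 is odd.
Digit sum 26, not divisible by 3.
Ends in 9: not divisible by 5.
7: 336509 = 7·48072 + 5
11: 336509 = 11·30591 + 8
13: 336509 = 13·25885 + 4
17: 336509 = 17·19794 + 11
19: 336509 = 19·17711

19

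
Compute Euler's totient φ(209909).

Factor: 209909 = 7 · 157 · 191.
φ(209909) = (7−1) · (157−1) · (191−1) = 6 · 156 · 190 = 177840.

177840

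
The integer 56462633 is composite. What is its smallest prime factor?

56462633 is odd.
Digit sum 35, not divisible by 3.
Ends in 3: not divisible by 5.
7: 56462633 = 7·8066090 + 3
11: 56462633 = 11·5132966 + 7
13: 56462633 = 13·4343279 + 6
17: 56462633 = 17·3321331 + 6
19: 56462633 = 19·2971717 + 10
23: 56462633 = 23·2454897 + 2
29: 56462633 = 29·1946987 + 10
31: 56462633 = 31·1821375 + 8
37: 56462633 = 37·1526017 + 4
41: 56462633 = 41·1377137 + 16
43: 56462633 = 43·1313084 + 21
47: 56462633 = 47·1201332 + 29
53: 56462633 = 53·1065332 + 37
59: 56462633 = 59·956993 + 46
61: 56462633 = 61·925616 + 57
67: 56462633 = 67·842725 + 58
71: 56462633 = 71·795248 + 25
73: 56462633 = 73·773460 + 53
79: 56462633 = 79·714716 + 69
83: 56462633 = 83·680272 + 57
89: 56462633 = 89·634411 + 54
97: 56462633 = 97·582089

97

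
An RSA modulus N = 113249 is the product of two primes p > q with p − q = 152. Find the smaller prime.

269

Since p = q + 152, we have 113249 = q(q + 152), so q² + 152q − 113249 = 0.
Discriminant: 152² + 4·113249 = 23104 + 452996 = 476100; √476100 = 690.
q = (−152 + 690)/2 = 269, and p = q + 152 = 421.
Check: 269 · 421 = 113249.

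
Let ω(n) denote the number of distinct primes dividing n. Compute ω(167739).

5

167739 = 3 · 55913
55913 = 11 · 5083
5083 = 13 · 391
391 = 17 · 23
167739 = 3 · 11 · 13 · 17 · 23, which has 5 distinct prime factors.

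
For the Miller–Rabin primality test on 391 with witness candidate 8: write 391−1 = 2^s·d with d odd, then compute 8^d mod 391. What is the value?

257

391 − 1 = 390 = 2^1 · 195, so d = 195.
8^1 ≡ 8 (mod 391)
8^2 ≡ 8^2 = 64 ≡ 64 (mod 391)
8^4 ≡ 64^2 = 4096 ≡ 186 (mod 391)
8^8 ≡ 186^2 = 34596 ≡ 188 (mod 391)
8^16 ≡ 188^2 = 35344 ≡ 154 (mod 391)
8^32 ≡ 154^2 = 23716 ≡ 256 (mod 391)
8^64 ≡ 256^2 = 65536 ≡ 239 (mod 391)
8^128 ≡ 239^2 = 57121 ≡ 35 (mod 391)
195 = 128 + 64 + 2 + 1 in binary powers of 2.
So 8^195 ≡ 35 · 239 · 64 · 8 ≡ 257 (mod 391).
Squaring chain: 257; never reaches −1, so base 8 is a Miller–Rabin witness that 391 is composite.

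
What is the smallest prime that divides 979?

979 is odd.
Digit sum 25, not divisible by 3.
Ends in 9: not divisible by 5.
7: 979 = 7·139 + 6
11: 979 = 11·89

11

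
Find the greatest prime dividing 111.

37

111 = 3 · 37
37 is prime.
So 111 = 3 · 37; the largest prime factor is 37.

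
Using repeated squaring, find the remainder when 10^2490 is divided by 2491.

1391

10^1 ≡ 10 (mod 2491)
10^2 ≡ 10^2 = 100 ≡ 100 (mod 2491)
10^4 ≡ 100^2 = 10000 ≡ 36 (mod 2491)
10^8 ≡ 36^2 = 1296 ≡ 1296 (mod 2491)
10^16 ≡ 1296^2 = 1679616 ≡ 682 (mod 2491)
10^32 ≡ 682^2 = 465124 ≡ 1798 (mod 2491)
10^64 ≡ 1798^2 = 3232804 ≡ 1977 (mod 2491)
10^128 ≡ 1977^2 = 3908529 ≡ 150 (mod 2491)
10^256 ≡ 150^2 = 22500 ≡ 81 (mod 2491)
10^512 ≡ 81^2 = 6561 ≡ 1579 (mod 2491)
10^1024 ≡ 1579^2 = 2493241 ≡ 2241 (mod 2491)
10^2048 ≡ 2241^2 = 5022081 ≡ 225 (mod 2491)
2490 = 2048 + 256 + 128 + 32 + 16 + 8 + 2 in binary powers of 2.
So 10^2490 ≡ 225 · 81 · 150 · 1798 · 682 · 1296 · 100 ≡ 1391 (mod 2491).
Since 1391 ≠ 1, base 10 is a Fermat witness: 2491 is composite.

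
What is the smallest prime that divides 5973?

3

5973 is odd.
Digit sum 24, divisible by 3.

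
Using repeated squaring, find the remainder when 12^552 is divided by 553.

12^1 ≡ 12 (mod 553)
12^2 ≡ 12^2 = 144 ≡ 144 (mod 553)
12^4 ≡ 144^2 = 20736 ≡ 275 (mod 553)
12^8 ≡ 275^2 = 75625 ≡ 417 (mod 553)
12^16 ≡ 417^2 = 173889 ≡ 247 (mod 553)
12^32 ≡ 247^2 = 61009 ≡ 179 (mod 553)
12^64 ≡ 179^2 = 32041 ≡ 520 (mod 553)
12^128 ≡ 520^2 = 270400 ≡ 536 (mod 553)
12^256 ≡ 536^2 = 287296 ≡ 289 (mod 553)
12^512 ≡ 289^2 = 83521 ≡ 18 (mod 553)
552 = 512 + 32 + 8 in binary powers of 2.
So 12^552 ≡ 18 · 179 · 417 ≡ 337 (mod 553).
Since 337 ≠ 1, base 12 is a Fermat witness: 553 is composite.

337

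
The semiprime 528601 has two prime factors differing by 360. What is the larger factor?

Since p = q + 360, we have 528601 = q(q + 360), so q² + 360q − 528601 = 0.
Discriminant: 360² + 4·528601 = 129600 + 2114404 = 2244004; √2244004 = 1498.
q = (−360 + 1498)/2 = 569, and p = q + 360 = 929.
Check: 569 · 929 = 528601.

929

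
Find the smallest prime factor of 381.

381 is odd.
Digit sum 12, divisible by 3.

3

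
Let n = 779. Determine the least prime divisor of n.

779 is odd.
Digit sum 23, not divisible by 3.
Ends in 9: not divisible by 5.
7: 779 = 7·111 + 2
11: 779 = 11·70 + 9
13: 779 = 13·59 + 12
17: 779 = 17·45 + 14
19: 779 = 19·41

19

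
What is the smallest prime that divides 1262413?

31

1262413 is odd.
Digit sum 19, not divisible by 3.
Ends in 3: not divisible by 5.
7: 1262413 = 7·180344 + 5
11: 1262413 = 11·114764 + 9
13: 1262413 = 13·97108 + 9
17: 1262413 = 17·74259 + 10
19: 1262413 = 19·66442 + 15
23: 1262413 = 23·54887 + 12
29: 1262413 = 29·43531 + 14
31: 1262413 = 31·40723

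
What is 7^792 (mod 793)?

7^1 ≡ 7 (mod 793)
7^2 ≡ 7^2 = 49 ≡ 49 (mod 793)
7^4 ≡ 49^2 = 2401 ≡ 22 (mod 793)
7^8 ≡ 22^2 = 484 ≡ 484 (mod 793)
7^16 ≡ 484^2 = 234256 ≡ 321 (mod 793)
7^32 ≡ 321^2 = 103041 ≡ 744 (mod 793)
7^64 ≡ 744^2 = 553536 ≡ 22 (mod 793)
7^128 ≡ 22^2 = 484 ≡ 484 (mod 793)
7^256 ≡ 484^2 = 234256 ≡ 321 (mod 793)
7^512 ≡ 321^2 = 103041 ≡ 744 (mod 793)
792 = 512 + 256 + 16 + 8 in binary powers of 2.
So 7^792 ≡ 744 · 321 · 321 · 484 ≡ 339 (mod 793).
Since 339 ≠ 1, base 7 is a Fermat witness: 793 is composite.

339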